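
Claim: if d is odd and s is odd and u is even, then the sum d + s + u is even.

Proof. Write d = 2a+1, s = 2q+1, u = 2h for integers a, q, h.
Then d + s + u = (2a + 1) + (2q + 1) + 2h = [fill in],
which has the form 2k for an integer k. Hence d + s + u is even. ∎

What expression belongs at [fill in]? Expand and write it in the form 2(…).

2(a + h + q + 1)

Expanding: (2a + 1) + (2q + 1) + 2h = 2a + 2h + 2q + 2.
Every term is even; pulling out the factor of 2 gives 2(a + h + q + 1).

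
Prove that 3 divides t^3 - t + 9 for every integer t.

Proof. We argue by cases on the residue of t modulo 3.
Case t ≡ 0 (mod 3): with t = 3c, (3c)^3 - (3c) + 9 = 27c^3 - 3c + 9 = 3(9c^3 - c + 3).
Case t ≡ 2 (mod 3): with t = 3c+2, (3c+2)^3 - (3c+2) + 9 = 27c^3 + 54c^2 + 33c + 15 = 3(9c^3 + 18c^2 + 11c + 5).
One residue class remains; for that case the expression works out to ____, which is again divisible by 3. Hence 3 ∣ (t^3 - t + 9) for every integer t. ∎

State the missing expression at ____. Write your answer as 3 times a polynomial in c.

3(9c^3 + 9c^2 + 2c + 3)

Only t ≡ 1 (mod 3) is unaccounted for. Put t = 3c+1:
(3c+1)^3 - (3c+1) + 9 expands to 27c^3 + 27c^2 + 6c + 9,
and factoring out 3 leaves 3(9c^3 + 9c^2 + 2c + 3).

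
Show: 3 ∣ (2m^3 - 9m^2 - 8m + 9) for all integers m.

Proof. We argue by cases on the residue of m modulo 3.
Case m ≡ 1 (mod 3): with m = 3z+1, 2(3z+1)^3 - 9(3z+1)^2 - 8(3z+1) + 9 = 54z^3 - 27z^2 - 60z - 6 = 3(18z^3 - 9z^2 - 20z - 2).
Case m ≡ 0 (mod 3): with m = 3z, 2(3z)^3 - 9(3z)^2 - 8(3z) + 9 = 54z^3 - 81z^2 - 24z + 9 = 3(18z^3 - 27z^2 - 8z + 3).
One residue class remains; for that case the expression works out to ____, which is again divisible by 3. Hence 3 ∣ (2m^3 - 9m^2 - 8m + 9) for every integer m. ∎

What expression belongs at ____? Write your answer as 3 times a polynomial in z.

3(18z^3 + 9z^2 - 20z - 9)

Only m ≡ 2 (mod 3) is unaccounted for. Put m = 3z+2:
2(3z+2)^3 - 9(3z+2)^2 - 8(3z+2) + 9 expands to 54z^3 + 27z^2 - 60z - 27,
and factoring out 3 leaves 3(18z^3 + 9z^2 - 20z - 9).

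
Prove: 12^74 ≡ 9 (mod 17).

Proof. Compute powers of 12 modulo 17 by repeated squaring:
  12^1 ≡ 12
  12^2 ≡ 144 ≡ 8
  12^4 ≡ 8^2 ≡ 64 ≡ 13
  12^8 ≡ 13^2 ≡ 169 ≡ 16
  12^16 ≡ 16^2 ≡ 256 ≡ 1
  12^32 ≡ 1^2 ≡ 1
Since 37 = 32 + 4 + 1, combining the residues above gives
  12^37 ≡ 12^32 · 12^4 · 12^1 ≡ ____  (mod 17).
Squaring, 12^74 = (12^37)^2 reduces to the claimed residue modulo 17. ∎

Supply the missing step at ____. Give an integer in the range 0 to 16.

12^32 · 12^4 · 12^1 ≡ 1 · 13 · 12 = 156.
156 mod 17 = 3, so 12^37 ≡ 3 (mod 17).

3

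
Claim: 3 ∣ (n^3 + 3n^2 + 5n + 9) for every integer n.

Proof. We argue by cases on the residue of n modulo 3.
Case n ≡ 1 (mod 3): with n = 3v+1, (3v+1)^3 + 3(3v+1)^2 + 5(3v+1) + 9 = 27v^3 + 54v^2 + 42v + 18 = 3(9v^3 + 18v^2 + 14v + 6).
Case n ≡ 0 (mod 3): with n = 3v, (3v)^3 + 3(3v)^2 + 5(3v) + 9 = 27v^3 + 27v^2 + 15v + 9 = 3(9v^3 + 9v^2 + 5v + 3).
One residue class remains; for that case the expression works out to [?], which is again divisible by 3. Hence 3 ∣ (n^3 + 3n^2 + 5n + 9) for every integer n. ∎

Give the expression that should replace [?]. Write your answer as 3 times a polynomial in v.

3(9v^3 + 27v^2 + 29v + 13)

The residues treated are {1, 0}, so the missing case is n ≡ 2 (mod 3); write n = 3v+2.
Then (3v+2)^3 + 3(3v+2)^2 + 5(3v+2) + 9 = 27v^3 + 81v^2 + 87v + 39 = 3(9v^3 + 27v^2 + 29v + 13).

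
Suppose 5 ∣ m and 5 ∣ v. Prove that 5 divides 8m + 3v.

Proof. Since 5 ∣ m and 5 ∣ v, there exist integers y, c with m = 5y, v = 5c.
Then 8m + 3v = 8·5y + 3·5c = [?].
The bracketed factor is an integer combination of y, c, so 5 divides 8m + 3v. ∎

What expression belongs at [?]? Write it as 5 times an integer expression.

5(3c + 8y)

Each term has a factor of 5: 8·5y + 3·5c = 5·(3c + 8y).
Since 3c + 8y is an integer, 5 ∣ (8m + 3v).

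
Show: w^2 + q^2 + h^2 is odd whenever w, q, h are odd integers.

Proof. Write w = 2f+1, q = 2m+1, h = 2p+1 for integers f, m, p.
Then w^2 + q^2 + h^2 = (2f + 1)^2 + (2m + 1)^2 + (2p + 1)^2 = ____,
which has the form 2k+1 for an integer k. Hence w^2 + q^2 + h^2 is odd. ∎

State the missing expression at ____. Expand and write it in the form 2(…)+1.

(2f + 1)^2 + (2m + 1)^2 + (2p + 1)^2 = 4f^2 + 4f + 4m^2 + 4m + 4p^2 + 4p + 3
= 2(2f^2 + 2f + 2m^2 + 2m + 2p^2 + 2p + 1) + 1.
Since 2f^2 + 2f + 2m^2 + 2m + 2p^2 + 2p + 1 is an integer, the sum of squares is of the form 2k+1 for an integer k.

2(2f^2 + 2f + 2m^2 + 2m + 2p^2 + 2p + 1) + 1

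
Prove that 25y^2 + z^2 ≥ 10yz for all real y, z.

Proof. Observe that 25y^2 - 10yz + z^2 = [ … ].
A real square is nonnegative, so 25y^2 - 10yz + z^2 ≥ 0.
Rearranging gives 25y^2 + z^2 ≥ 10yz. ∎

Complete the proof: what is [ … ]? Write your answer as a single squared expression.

25y^2 - 10yz + z^2 is a perfect-square trinomial: the outer terms are (5y)^2 and (z)^2, and the cross term is -2·5y·z.
So 25y^2 - 10yz + z^2 = (5y - z)^2 ≥ 0.

(5y - z)^2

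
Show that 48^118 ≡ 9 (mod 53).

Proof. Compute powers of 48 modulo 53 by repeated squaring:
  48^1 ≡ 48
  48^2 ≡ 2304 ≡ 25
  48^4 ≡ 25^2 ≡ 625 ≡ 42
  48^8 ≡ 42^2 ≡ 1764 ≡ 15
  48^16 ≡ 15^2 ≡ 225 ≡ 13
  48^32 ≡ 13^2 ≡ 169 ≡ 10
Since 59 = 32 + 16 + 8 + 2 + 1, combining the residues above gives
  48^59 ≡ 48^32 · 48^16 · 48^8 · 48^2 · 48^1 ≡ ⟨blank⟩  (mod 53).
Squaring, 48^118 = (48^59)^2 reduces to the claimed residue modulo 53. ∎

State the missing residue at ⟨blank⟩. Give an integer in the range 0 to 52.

Multiply the listed residues: 10 · 13 · 15 · 25 · 48 = 130 → 1950 → 48750 → 2340000.
Reducing modulo 53: 2340000 = 44150·53 + 50, so 48^59 ≡ 50.

50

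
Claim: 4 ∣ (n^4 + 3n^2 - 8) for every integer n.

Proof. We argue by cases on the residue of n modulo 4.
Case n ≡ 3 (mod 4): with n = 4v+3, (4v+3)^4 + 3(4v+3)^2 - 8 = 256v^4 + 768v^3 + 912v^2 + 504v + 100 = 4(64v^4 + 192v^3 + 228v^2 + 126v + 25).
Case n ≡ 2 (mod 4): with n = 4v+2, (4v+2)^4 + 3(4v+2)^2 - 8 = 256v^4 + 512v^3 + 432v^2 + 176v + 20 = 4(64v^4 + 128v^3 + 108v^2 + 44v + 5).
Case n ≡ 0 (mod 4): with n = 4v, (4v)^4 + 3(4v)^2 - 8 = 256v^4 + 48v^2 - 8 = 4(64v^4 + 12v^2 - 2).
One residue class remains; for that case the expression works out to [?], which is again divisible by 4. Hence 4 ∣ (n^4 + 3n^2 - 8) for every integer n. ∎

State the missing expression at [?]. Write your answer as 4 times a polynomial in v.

The residues treated are {3, 2, 0}, so the missing case is n ≡ 1 (mod 4); write n = 4v+1.
Then (4v+1)^4 + 3(4v+1)^2 - 8 = 256v^4 + 256v^3 + 144v^2 + 40v - 4 = 4(64v^4 + 64v^3 + 36v^2 + 10v - 1).

4(64v^4 + 64v^3 + 36v^2 + 10v - 1)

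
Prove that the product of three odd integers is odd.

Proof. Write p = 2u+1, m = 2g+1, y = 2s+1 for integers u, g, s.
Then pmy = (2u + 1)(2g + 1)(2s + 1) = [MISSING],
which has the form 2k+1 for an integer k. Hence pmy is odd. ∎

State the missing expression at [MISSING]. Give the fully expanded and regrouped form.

Expanding: (2u + 1)(2g + 1)(2s + 1) = 8gsu + 4gs + 4gu + 2g + 4su + 2s + 2u + 1.
Every term except the constant is even, so this is 2(4gsu + 2gs + 2gu + g + 2su + s + u) + 1,
and 4gsu + 2gs + 2gu + g + 2su + s + u ∈ ℤ gives the required form.

2(4gsu + 2gs + 2gu + g + 2su + s + u) + 1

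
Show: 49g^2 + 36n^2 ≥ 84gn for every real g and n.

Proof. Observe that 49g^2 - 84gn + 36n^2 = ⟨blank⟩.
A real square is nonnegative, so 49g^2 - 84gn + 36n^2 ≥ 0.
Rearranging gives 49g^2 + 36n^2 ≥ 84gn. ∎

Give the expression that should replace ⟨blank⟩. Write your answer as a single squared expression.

49g^2 - 84gn + 36n^2 is a perfect-square trinomial: the outer terms are (7g)^2 and (6n)^2, and the cross term is -2·7g·6n.
So 49g^2 - 84gn + 36n^2 = (7g - 6n)^2 ≥ 0.

(7g - 6n)^2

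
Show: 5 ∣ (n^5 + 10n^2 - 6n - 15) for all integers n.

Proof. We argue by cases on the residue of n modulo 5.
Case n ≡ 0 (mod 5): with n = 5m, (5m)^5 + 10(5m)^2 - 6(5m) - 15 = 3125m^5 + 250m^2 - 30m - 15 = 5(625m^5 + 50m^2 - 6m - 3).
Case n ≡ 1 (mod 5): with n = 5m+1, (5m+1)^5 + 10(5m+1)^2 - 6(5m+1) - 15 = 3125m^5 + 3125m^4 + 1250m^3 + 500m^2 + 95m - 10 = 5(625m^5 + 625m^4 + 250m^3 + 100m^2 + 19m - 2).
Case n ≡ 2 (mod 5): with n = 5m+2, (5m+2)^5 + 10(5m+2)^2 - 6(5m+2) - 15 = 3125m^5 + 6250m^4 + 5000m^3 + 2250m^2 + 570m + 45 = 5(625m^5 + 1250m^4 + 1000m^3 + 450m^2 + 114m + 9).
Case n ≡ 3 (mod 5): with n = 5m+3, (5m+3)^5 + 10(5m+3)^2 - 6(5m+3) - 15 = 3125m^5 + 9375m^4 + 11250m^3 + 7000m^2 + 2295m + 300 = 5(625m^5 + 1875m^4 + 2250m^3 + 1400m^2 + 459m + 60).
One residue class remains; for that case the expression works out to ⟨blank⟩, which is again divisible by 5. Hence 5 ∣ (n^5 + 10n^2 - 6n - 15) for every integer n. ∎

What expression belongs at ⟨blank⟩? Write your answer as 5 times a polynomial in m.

5(625m^5 + 2500m^4 + 4000m^3 + 3250m^2 + 1354m + 229)

Only n ≡ 4 (mod 5) is unaccounted for. Put n = 5m+4:
(5m+4)^5 + 10(5m+4)^2 - 6(5m+4) - 15 expands to 3125m^5 + 12500m^4 + 20000m^3 + 16250m^2 + 6770m + 1145,
and factoring out 5 leaves 5(625m^5 + 2500m^4 + 4000m^3 + 3250m^2 + 1354m + 229).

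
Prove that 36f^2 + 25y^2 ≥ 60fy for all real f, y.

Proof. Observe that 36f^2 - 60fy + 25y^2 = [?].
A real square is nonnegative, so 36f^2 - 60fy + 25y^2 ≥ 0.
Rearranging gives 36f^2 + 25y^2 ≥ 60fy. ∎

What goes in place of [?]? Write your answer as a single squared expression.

(6f - 5y)^2

The leading and trailing coefficients are 6^2 and 5^2, and 60 = 2·6·5, so the trinomial is (6f - 5y)^2.
Hence 36f^2 - 60fy + 25y^2 ≥ 0.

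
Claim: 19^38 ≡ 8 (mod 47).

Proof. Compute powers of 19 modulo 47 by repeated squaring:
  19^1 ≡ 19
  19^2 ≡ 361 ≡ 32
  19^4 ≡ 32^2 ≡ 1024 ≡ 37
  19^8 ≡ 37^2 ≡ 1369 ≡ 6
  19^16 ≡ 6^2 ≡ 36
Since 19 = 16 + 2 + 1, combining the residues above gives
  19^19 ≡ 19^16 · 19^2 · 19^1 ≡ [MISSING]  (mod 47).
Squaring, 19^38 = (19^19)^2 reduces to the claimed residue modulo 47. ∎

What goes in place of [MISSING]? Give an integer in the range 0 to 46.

Multiply the listed residues: 36 · 32 · 19 = 1152 → 21888.
Reducing modulo 47: 21888 = 465·47 + 33, so 19^19 ≡ 33.

33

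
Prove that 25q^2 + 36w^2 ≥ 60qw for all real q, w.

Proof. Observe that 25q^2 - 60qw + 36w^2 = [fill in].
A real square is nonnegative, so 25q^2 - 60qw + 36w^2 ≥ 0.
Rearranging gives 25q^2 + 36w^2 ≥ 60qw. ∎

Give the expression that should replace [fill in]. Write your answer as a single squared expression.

(5q - 6w)^2

The leading and trailing coefficients are 5^2 and 6^2, and 60 = 2·5·6, so the trinomial is (5q - 6w)^2.
Hence 25q^2 - 60qw + 36w^2 ≥ 0.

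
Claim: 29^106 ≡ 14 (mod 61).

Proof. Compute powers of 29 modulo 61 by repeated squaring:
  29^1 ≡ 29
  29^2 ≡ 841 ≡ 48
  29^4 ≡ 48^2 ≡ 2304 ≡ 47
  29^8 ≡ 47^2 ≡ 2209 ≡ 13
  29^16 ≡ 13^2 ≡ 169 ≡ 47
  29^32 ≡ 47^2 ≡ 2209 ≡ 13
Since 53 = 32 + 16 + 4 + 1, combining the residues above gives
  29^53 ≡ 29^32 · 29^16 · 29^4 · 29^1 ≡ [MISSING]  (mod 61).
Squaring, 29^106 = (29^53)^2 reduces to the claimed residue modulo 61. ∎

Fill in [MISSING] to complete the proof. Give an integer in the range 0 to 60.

21

29^32 · 29^16 · 29^4 · 29^1 ≡ 13 · 47 · 47 · 29 = 832793.
832793 mod 61 = 21, so 29^53 ≡ 21 (mod 61).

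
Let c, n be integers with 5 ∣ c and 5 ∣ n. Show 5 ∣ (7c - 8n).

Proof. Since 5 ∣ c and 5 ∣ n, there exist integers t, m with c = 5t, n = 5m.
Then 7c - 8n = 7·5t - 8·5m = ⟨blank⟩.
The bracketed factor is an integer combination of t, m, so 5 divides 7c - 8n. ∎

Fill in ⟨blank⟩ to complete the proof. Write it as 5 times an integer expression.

Each term has a factor of 5: 7·5t - 8·5m = 5·(-8m + 7t).
Since -8m + 7t is an integer, 5 ∣ (7c - 8n).

5(-8m + 7t)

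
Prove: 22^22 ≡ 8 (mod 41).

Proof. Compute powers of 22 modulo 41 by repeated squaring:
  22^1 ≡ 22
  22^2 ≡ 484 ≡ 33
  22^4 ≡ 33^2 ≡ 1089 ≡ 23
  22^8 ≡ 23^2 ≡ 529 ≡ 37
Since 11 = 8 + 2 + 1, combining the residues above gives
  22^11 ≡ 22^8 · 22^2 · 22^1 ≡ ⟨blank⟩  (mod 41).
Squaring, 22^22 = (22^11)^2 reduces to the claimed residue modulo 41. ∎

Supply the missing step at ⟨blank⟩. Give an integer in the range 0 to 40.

7

22^8 · 22^2 · 22^1 ≡ 37 · 33 · 22 = 26862.
26862 mod 41 = 7, so 22^11 ≡ 7 (mod 41).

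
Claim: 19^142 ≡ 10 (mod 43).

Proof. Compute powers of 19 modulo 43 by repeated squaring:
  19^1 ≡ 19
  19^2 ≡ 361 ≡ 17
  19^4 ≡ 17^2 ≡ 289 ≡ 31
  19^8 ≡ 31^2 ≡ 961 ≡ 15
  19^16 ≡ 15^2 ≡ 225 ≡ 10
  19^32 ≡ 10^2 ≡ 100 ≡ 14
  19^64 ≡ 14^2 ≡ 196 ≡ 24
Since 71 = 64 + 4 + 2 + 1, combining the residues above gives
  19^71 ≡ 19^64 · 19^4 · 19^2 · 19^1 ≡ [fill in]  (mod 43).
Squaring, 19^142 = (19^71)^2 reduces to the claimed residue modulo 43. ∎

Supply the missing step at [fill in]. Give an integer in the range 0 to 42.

28

Multiply the listed residues: 24 · 31 · 17 · 19 = 744 → 12648 → 240312.
Reducing modulo 43: 240312 = 5588·43 + 28, so 19^71 ≡ 28.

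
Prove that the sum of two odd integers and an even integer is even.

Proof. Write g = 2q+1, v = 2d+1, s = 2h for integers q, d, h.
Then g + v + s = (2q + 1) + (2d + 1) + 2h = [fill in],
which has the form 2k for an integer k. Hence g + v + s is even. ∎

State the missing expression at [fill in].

2(d + h + q + 1)

(2q + 1) + (2d + 1) + 2h = 2d + 2h + 2q + 2
= 2(d + h + q + 1).
Since d + h + q + 1 is an integer, the sum is of the form 2k for an integer k.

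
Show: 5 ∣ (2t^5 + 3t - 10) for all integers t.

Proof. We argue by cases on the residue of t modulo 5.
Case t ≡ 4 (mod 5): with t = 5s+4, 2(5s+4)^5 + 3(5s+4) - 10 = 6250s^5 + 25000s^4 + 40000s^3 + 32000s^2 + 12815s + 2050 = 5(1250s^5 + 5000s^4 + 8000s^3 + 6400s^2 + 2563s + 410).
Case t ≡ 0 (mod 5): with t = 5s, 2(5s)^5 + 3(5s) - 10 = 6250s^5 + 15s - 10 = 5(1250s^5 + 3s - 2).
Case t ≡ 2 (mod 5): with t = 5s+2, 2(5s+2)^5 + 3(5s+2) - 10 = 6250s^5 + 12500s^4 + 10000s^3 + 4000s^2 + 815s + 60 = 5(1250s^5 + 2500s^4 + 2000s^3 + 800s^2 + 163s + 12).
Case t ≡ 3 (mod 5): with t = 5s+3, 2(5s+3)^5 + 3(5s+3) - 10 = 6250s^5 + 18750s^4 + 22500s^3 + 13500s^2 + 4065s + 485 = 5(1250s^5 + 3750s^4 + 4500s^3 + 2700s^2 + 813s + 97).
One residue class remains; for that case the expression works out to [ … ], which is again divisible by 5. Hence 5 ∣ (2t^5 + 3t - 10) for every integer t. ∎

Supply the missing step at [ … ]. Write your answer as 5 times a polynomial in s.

The residues treated are {4, 0, 2, 3}, so the missing case is t ≡ 1 (mod 5); write t = 5s+1.
Then 2(5s+1)^5 + 3(5s+1) - 10 = 6250s^5 + 6250s^4 + 2500s^3 + 500s^2 + 65s - 5 = 5(1250s^5 + 1250s^4 + 500s^3 + 100s^2 + 13s - 1).

5(1250s^5 + 1250s^4 + 500s^3 + 100s^2 + 13s - 1)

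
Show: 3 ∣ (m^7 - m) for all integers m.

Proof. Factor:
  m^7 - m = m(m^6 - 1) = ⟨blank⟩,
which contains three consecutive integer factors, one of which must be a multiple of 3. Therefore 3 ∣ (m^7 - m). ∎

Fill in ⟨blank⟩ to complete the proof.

m^6 - 1 = (m^2 - 1)(m^4 + m^2 + 1), and m^2 - 1 = (m-1)(m+1).
So m(m^6 - 1) = (m - 1)m(m + 1)(m^4 + m^2 + 1).

(m - 1)m(m + 1)(m^4 + m^2 + 1)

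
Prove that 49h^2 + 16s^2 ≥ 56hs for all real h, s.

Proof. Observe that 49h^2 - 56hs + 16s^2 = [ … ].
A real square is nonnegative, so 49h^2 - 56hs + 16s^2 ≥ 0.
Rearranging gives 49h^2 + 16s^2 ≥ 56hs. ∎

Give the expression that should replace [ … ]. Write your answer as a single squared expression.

(7h - 4s)^2

49h^2 - 56hs + 16s^2 is a perfect-square trinomial: the outer terms are (7h)^2 and (4s)^2, and the cross term is -2·7h·4s.
So 49h^2 - 56hs + 16s^2 = (7h - 4s)^2 ≥ 0.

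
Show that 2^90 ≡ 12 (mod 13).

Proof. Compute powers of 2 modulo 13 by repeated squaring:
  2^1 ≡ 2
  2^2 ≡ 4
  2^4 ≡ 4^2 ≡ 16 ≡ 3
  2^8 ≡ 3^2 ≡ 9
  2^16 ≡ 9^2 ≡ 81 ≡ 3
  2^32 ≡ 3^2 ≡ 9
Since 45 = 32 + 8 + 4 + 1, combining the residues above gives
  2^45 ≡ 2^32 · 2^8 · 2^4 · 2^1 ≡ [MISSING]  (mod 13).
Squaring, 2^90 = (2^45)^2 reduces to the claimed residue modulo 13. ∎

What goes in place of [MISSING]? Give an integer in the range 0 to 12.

5

Multiply the listed residues: 9 · 9 · 3 · 2 = 81 → 243 → 486.
Reducing modulo 13: 486 = 37·13 + 5, so 2^45 ≡ 5.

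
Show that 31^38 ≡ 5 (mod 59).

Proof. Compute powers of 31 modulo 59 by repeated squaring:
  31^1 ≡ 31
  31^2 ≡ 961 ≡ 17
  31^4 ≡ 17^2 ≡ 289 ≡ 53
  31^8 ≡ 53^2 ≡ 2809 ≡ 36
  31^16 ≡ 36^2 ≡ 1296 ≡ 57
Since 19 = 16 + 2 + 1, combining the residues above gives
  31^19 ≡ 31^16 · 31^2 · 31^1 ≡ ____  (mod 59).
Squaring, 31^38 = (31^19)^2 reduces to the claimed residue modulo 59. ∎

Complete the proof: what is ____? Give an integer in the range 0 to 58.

8

Multiply the listed residues: 57 · 17 · 31 = 969 → 30039.
Reducing modulo 59: 30039 = 509·59 + 8, so 31^19 ≡ 8.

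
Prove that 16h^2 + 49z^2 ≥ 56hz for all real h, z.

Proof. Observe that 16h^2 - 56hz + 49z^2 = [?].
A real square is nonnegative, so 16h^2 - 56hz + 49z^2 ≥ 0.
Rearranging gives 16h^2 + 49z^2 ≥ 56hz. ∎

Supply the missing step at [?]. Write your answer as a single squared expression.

(4h - 7z)^2

16h^2 - 56hz + 49z^2 is a perfect-square trinomial: the outer terms are (4h)^2 and (7z)^2, and the cross term is -2·4h·7z.
So 16h^2 - 56hz + 49z^2 = (4h - 7z)^2 ≥ 0.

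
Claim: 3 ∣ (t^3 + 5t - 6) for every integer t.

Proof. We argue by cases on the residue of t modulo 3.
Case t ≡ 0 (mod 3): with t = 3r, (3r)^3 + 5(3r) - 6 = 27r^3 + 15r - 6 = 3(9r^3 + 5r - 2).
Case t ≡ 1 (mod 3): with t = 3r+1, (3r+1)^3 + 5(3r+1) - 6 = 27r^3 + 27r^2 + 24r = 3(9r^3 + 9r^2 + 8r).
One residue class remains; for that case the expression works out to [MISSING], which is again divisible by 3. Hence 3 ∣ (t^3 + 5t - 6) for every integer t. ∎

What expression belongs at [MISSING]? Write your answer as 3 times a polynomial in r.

Only t ≡ 2 (mod 3) is unaccounted for. Put t = 3r+2:
(3r+2)^3 + 5(3r+2) - 6 expands to 27r^3 + 54r^2 + 51r + 12,
and factoring out 3 leaves 3(9r^3 + 18r^2 + 17r + 4).

3(9r^3 + 18r^2 + 17r + 4)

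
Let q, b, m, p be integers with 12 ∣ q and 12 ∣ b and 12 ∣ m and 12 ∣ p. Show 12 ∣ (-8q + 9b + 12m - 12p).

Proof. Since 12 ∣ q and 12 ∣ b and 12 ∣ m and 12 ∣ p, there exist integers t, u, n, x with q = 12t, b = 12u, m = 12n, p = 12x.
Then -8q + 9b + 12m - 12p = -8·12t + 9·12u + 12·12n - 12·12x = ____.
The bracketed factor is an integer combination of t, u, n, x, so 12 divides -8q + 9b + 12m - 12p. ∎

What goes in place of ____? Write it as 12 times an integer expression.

Pull the common 12 out of every term: -8·12t + 9·12u + 12·12n - 12·12x = 12(12n - 8t + 9u - 12x).
12n - 8t + 9u - 12x is an integer, which exhibits the divisibility.

12(12n - 8t + 9u - 12x)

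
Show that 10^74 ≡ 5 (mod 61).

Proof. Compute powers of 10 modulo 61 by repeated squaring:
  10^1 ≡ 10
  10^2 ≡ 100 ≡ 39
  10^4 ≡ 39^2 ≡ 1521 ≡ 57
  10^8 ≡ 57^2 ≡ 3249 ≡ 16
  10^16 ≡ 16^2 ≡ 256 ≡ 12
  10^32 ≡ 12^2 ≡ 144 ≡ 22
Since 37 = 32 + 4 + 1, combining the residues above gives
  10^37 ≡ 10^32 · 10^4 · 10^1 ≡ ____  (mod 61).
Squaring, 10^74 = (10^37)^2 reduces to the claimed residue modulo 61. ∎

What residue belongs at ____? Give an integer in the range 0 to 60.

Multiply the listed residues: 22 · 57 · 10 = 1254 → 12540.
Reducing modulo 61: 12540 = 205·61 + 35, so 10^37 ≡ 35.

35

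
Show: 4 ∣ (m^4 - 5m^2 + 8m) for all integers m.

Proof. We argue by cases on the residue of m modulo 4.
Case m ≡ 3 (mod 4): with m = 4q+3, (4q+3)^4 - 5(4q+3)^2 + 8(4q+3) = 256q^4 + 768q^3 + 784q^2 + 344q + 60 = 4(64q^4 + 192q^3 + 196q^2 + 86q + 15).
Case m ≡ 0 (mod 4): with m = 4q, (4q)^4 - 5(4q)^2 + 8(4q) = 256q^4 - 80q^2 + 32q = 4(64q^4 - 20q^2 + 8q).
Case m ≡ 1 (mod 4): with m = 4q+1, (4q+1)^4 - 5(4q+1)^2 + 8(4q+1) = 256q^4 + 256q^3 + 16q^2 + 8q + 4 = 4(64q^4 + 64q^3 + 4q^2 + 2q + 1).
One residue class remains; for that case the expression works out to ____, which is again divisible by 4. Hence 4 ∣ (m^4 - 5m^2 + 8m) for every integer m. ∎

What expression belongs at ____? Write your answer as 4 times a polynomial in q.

4(64q^4 + 128q^3 + 76q^2 + 20q + 3)

Only m ≡ 2 (mod 4) is unaccounted for. Put m = 4q+2:
(4q+2)^4 - 5(4q+2)^2 + 8(4q+2) expands to 256q^4 + 512q^3 + 304q^2 + 80q + 12,
and factoring out 4 leaves 4(64q^4 + 128q^3 + 76q^2 + 20q + 3).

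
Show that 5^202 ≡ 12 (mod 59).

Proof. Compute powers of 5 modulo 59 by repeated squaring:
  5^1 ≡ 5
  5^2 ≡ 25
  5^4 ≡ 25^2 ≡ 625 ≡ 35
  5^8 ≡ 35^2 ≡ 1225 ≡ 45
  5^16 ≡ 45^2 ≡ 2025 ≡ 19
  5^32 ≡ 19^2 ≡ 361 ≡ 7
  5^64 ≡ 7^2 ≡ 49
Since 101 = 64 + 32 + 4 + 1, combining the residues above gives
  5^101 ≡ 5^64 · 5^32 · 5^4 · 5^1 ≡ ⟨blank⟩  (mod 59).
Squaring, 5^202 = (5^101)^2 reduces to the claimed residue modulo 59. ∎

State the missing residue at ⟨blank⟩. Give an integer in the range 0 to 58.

5^64 · 5^32 · 5^4 · 5^1 ≡ 49 · 7 · 35 · 5 = 60025.
60025 mod 59 = 22, so 5^101 ≡ 22 (mod 59).

22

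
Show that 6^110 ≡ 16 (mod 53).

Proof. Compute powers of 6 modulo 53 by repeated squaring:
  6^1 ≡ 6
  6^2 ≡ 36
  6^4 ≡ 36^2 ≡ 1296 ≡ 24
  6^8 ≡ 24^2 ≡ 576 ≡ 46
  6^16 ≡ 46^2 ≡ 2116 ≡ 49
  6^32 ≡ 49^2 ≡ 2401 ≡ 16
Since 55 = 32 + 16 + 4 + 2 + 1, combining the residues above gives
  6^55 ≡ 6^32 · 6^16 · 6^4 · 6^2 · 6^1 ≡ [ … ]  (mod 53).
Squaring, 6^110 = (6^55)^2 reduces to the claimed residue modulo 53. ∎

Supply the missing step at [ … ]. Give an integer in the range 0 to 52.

6^32 · 6^16 · 6^4 · 6^2 · 6^1 ≡ 16 · 49 · 24 · 36 · 6 = 4064256.
4064256 mod 53 = 4, so 6^55 ≡ 4 (mod 53).

4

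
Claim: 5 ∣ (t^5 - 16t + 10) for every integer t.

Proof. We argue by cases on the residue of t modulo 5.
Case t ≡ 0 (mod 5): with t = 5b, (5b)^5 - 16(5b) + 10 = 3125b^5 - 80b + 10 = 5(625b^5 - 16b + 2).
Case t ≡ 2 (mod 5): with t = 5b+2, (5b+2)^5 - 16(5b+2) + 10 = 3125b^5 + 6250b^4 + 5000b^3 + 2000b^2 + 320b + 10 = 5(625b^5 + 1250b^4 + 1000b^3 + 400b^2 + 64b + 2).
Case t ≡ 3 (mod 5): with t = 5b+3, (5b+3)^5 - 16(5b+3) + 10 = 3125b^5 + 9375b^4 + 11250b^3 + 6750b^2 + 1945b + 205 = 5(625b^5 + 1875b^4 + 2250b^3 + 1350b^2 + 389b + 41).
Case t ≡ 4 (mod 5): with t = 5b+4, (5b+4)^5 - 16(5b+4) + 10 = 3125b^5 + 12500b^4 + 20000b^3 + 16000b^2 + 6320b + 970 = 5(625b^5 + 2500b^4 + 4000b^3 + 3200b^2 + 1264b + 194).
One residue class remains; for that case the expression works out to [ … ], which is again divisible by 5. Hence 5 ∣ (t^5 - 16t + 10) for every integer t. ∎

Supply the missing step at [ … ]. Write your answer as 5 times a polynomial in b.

The residues treated are {0, 2, 3, 4}, so the missing case is t ≡ 1 (mod 5); write t = 5b+1.
Then (5b+1)^5 - 16(5b+1) + 10 = 3125b^5 + 3125b^4 + 1250b^3 + 250b^2 - 55b - 5 = 5(625b^5 + 625b^4 + 250b^3 + 50b^2 - 11b - 1).

5(625b^5 + 625b^4 + 250b^3 + 50b^2 - 11b - 1)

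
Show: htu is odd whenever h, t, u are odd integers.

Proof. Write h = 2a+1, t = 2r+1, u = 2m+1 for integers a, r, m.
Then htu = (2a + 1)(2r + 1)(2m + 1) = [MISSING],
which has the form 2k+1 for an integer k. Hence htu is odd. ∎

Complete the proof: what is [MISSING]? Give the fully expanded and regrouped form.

2(4amr + 2am + 2ar + a + 2mr + m + r) + 1

Expanding: (2a + 1)(2r + 1)(2m + 1) = 8amr + 4am + 4ar + 2a + 4mr + 2m + 2r + 1.
Every term except the constant is even, so this is 2(4amr + 2am + 2ar + a + 2mr + m + r) + 1,
and 4amr + 2am + 2ar + a + 2mr + m + r ∈ ℤ gives the required form.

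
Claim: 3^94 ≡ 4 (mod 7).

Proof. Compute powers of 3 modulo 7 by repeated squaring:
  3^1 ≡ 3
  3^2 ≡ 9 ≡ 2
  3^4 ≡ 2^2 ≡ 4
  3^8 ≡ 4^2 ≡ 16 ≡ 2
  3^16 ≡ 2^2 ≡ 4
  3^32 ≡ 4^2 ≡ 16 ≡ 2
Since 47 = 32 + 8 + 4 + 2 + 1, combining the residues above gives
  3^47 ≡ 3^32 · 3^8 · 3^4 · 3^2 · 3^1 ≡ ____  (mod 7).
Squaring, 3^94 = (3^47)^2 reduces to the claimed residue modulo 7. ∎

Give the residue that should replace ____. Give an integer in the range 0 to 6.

Multiply the listed residues: 2 · 2 · 4 · 2 · 3 = 4 → 16 → 32 → 96.
Reducing modulo 7: 96 = 13·7 + 5, so 3^47 ≡ 5.

5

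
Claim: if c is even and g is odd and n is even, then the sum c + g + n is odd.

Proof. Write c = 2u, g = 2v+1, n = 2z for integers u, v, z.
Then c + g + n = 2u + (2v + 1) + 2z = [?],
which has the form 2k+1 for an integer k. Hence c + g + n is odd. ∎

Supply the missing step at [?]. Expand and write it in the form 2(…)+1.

Expanding: 2u + (2v + 1) + 2z = 2u + 2v + 2z + 1.
Every term except the constant is even, so this is 2(u + v + z) + 1,
and u + v + z ∈ ℤ gives the required form.

2(u + v + z) + 1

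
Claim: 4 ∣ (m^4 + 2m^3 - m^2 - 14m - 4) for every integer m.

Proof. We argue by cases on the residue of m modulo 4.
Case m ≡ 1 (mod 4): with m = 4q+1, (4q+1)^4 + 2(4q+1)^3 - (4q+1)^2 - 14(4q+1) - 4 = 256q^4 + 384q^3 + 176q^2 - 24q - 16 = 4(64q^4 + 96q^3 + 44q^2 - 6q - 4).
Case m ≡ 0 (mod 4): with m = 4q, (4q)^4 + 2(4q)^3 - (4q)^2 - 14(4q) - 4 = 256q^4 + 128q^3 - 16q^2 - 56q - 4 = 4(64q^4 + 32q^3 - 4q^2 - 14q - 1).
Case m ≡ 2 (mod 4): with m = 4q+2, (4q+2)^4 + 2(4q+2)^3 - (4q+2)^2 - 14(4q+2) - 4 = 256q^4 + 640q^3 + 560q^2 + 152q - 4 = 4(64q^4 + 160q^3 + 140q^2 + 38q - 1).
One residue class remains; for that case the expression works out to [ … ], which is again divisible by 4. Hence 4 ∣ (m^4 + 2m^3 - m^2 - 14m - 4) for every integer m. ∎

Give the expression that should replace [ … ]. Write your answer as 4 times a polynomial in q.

The residues treated are {1, 0, 2}, so the missing case is m ≡ 3 (mod 4); write m = 4q+3.
Then (4q+3)^4 + 2(4q+3)^3 - (4q+3)^2 - 14(4q+3) - 4 = 256q^4 + 896q^3 + 1136q^2 + 568q + 80 = 4(64q^4 + 224q^3 + 284q^2 + 142q + 20).

4(64q^4 + 224q^3 + 284q^2 + 142q + 20)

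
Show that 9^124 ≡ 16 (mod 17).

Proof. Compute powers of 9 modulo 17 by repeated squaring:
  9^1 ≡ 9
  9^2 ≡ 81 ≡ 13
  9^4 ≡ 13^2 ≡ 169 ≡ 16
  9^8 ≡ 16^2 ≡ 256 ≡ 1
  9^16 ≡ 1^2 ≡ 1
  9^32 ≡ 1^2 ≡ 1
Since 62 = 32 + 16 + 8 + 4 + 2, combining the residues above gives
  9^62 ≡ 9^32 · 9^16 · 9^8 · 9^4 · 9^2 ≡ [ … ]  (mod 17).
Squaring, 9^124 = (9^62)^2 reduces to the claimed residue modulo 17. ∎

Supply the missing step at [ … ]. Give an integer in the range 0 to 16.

Multiply the listed residues: 1 · 1 · 1 · 16 · 13 = 1 → 1 → 16 → 208.
Reducing modulo 17: 208 = 12·17 + 4, so 9^62 ≡ 4.

4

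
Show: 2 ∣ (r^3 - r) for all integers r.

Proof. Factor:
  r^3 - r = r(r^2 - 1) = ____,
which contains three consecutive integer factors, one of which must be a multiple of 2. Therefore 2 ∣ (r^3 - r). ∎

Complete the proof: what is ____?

(r - 1)r(r + 1)

r(r^2 - 1) = r(r - 1)(r + 1) = (r - 1)r(r + 1).
These three factors are consecutive integers, so their product is divisible by 2.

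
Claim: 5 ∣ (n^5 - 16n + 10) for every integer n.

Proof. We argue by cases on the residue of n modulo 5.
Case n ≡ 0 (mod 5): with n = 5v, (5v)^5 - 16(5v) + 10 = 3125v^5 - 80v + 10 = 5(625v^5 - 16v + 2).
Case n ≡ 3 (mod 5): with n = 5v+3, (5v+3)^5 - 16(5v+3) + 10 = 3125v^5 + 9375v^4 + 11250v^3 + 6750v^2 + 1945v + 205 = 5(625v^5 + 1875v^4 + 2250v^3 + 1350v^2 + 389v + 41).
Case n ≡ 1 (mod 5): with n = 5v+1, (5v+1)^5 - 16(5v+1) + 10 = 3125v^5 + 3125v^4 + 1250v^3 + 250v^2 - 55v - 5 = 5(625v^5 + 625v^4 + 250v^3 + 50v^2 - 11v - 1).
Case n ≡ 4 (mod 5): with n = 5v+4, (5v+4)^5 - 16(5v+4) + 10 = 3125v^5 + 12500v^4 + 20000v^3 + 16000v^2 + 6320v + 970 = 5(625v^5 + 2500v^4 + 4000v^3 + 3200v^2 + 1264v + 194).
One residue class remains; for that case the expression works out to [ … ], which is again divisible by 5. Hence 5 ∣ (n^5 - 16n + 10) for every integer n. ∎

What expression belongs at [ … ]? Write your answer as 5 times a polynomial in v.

5(625v^5 + 1250v^4 + 1000v^3 + 400v^2 + 64v + 2)

The residues treated are {0, 3, 1, 4}, so the missing case is n ≡ 2 (mod 5); write n = 5v+2.
Then (5v+2)^5 - 16(5v+2) + 10 = 3125v^5 + 6250v^4 + 5000v^3 + 2000v^2 + 320v + 10 = 5(625v^5 + 1250v^4 + 1000v^3 + 400v^2 + 64v + 2).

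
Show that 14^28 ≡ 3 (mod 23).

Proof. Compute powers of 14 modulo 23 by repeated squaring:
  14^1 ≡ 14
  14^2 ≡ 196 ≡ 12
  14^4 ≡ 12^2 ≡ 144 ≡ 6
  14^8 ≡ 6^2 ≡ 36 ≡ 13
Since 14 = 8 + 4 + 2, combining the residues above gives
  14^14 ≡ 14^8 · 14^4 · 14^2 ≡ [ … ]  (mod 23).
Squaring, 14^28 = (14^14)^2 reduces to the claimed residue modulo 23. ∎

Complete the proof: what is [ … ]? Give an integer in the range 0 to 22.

16

14^8 · 14^4 · 14^2 ≡ 13 · 6 · 12 = 936.
936 mod 23 = 16, so 14^14 ≡ 16 (mod 23).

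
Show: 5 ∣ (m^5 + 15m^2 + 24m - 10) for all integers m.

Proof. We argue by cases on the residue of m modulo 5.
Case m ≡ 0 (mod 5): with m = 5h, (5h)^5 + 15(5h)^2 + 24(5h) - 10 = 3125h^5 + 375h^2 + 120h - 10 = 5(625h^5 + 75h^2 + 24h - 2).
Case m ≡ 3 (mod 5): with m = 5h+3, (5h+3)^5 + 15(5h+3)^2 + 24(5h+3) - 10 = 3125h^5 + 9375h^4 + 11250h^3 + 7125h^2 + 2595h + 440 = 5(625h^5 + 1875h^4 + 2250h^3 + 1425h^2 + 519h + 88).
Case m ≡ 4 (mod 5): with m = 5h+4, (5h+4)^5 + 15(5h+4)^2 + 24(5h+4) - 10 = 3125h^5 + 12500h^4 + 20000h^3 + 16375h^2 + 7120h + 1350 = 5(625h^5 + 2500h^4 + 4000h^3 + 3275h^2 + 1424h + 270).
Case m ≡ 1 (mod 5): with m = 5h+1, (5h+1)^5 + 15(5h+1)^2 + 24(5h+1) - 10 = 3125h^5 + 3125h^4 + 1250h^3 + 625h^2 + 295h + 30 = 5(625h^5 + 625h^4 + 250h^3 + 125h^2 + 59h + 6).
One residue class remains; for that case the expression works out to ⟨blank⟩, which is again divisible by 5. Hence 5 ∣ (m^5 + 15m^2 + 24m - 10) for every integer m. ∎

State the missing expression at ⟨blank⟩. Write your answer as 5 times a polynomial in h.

Only m ≡ 2 (mod 5) is unaccounted for. Put m = 5h+2:
(5h+2)^5 + 15(5h+2)^2 + 24(5h+2) - 10 expands to 3125h^5 + 6250h^4 + 5000h^3 + 2375h^2 + 820h + 130,
and factoring out 5 leaves 5(625h^5 + 1250h^4 + 1000h^3 + 475h^2 + 164h + 26).

5(625h^5 + 1250h^4 + 1000h^3 + 475h^2 + 164h + 26)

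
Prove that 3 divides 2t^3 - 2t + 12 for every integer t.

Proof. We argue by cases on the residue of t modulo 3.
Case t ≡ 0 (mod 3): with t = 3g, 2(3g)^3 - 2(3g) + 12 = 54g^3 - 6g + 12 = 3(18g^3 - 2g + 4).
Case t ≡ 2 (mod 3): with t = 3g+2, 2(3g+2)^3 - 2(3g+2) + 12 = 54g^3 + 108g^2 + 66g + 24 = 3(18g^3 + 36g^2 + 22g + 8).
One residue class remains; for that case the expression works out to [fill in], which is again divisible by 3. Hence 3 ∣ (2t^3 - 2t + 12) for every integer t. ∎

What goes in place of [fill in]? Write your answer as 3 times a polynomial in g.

Only t ≡ 1 (mod 3) is unaccounted for. Put t = 3g+1:
2(3g+1)^3 - 2(3g+1) + 12 expands to 54g^3 + 54g^2 + 12g + 12,
and factoring out 3 leaves 3(18g^3 + 18g^2 + 4g + 4).

3(18g^3 + 18g^2 + 4g + 4)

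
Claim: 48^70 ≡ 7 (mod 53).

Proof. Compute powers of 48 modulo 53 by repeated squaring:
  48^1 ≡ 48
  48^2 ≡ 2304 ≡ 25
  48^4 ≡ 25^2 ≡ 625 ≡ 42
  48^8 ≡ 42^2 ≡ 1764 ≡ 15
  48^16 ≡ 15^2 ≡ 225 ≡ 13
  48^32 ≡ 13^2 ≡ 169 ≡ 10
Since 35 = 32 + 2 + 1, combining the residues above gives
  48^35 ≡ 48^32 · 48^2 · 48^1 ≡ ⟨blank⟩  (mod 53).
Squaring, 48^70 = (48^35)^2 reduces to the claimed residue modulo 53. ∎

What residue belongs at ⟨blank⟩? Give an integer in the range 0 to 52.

48^32 · 48^2 · 48^1 ≡ 10 · 25 · 48 = 12000.
12000 mod 53 = 22, so 48^35 ≡ 22 (mod 53).

22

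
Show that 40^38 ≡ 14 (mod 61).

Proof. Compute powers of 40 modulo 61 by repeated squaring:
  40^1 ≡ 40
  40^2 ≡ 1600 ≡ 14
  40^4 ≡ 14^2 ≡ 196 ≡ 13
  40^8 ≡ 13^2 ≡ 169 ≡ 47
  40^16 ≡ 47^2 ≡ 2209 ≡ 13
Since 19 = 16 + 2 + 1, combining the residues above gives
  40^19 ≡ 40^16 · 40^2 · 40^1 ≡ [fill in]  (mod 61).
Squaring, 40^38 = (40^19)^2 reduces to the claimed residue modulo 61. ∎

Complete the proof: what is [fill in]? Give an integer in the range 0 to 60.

21

Multiply the listed residues: 13 · 14 · 40 = 182 → 7280.
Reducing modulo 61: 7280 = 119·61 + 21, so 40^19 ≡ 21.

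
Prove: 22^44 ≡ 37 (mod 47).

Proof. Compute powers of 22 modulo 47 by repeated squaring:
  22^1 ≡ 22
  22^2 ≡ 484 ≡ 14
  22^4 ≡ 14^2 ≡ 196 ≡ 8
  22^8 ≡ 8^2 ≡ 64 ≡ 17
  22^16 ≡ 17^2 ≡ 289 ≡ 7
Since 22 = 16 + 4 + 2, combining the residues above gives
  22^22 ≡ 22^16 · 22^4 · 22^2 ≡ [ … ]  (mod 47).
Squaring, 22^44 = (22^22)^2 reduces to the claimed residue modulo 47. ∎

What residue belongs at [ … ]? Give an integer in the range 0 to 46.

32

22^16 · 22^4 · 22^2 ≡ 7 · 8 · 14 = 784.
784 mod 47 = 32, so 22^22 ≡ 32 (mod 47).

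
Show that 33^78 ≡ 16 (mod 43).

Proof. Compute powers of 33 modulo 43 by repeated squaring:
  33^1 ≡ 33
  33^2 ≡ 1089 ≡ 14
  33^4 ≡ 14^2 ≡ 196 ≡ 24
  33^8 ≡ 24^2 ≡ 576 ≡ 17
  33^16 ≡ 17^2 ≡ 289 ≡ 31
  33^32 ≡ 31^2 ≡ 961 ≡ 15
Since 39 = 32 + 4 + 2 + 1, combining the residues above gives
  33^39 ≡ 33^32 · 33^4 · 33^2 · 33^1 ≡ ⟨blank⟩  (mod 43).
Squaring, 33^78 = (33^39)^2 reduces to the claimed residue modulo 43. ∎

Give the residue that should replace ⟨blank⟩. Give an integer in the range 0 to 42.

33^32 · 33^4 · 33^2 · 33^1 ≡ 15 · 24 · 14 · 33 = 166320.
166320 mod 43 = 39, so 33^39 ≡ 39 (mod 43).

39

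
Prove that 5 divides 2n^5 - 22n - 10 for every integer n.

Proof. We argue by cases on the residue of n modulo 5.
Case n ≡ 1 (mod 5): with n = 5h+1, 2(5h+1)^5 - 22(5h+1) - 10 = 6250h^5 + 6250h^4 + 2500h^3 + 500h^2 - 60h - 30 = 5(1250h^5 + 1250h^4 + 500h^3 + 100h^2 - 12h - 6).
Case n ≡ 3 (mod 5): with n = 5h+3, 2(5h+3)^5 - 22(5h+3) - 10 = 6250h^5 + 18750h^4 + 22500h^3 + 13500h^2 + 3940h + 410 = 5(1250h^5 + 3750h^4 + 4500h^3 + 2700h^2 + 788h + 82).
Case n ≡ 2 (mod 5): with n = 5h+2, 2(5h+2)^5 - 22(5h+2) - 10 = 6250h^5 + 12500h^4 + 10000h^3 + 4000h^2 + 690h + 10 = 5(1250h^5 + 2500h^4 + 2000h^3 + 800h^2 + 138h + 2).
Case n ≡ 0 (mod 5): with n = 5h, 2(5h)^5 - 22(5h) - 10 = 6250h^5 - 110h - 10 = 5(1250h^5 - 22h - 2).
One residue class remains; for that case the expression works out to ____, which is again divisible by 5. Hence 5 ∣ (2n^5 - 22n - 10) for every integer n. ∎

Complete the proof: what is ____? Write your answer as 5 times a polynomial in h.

Only n ≡ 4 (mod 5) is unaccounted for. Put n = 5h+4:
2(5h+4)^5 - 22(5h+4) - 10 expands to 6250h^5 + 25000h^4 + 40000h^3 + 32000h^2 + 12690h + 1950,
and factoring out 5 leaves 5(1250h^5 + 5000h^4 + 8000h^3 + 6400h^2 + 2538h + 390).

5(1250h^5 + 5000h^4 + 8000h^3 + 6400h^2 + 2538h + 390)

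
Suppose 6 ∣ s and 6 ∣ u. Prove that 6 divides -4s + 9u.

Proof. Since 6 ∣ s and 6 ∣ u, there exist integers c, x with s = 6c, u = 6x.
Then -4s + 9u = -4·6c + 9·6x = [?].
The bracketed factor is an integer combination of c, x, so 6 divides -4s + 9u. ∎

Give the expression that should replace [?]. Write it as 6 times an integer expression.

Each term has a factor of 6: -4·6c + 9·6x = 6·(-4c + 9x).
Since -4c + 9x is an integer, 6 ∣ (-4s + 9u).

6(-4c + 9x)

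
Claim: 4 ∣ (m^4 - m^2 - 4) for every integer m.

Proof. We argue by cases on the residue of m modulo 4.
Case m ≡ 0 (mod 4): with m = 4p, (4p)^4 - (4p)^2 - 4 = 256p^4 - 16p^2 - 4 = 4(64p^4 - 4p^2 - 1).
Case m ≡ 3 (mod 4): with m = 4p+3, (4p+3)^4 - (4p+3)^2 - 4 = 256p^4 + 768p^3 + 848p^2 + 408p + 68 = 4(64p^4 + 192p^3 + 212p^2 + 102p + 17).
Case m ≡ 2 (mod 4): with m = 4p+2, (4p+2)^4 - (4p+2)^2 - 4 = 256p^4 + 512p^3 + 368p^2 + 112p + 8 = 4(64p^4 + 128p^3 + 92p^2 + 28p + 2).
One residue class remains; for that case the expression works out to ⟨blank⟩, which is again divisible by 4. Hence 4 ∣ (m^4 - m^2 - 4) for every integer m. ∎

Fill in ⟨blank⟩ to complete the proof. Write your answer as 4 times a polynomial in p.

Only m ≡ 1 (mod 4) is unaccounted for. Put m = 4p+1:
(4p+1)^4 - (4p+1)^2 - 4 expands to 256p^4 + 256p^3 + 80p^2 + 8p - 4,
and factoring out 4 leaves 4(64p^4 + 64p^3 + 20p^2 + 2p - 1).

4(64p^4 + 64p^3 + 20p^2 + 2p - 1)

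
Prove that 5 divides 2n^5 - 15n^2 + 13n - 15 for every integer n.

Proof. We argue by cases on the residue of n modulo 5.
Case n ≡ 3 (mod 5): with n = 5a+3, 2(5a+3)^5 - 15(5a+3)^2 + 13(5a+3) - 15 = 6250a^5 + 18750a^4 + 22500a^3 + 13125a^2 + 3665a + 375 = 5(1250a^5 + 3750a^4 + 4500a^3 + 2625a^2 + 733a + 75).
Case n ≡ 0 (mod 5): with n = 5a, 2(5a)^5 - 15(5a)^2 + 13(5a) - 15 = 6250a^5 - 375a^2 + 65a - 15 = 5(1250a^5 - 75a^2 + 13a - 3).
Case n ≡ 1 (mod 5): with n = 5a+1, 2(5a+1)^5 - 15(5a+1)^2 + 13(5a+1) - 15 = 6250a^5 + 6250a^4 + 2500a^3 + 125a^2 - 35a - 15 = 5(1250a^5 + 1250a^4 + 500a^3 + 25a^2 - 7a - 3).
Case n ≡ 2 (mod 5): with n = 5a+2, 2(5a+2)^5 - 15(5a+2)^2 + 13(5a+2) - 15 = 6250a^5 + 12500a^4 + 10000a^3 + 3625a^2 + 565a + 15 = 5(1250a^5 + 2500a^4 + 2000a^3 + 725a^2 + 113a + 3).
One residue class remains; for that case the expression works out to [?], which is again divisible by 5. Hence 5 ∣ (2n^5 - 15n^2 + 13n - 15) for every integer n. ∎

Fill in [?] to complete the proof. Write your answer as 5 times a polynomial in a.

The residues treated are {3, 0, 1, 2}, so the missing case is n ≡ 4 (mod 5); write n = 5a+4.
Then 2(5a+4)^5 - 15(5a+4)^2 + 13(5a+4) - 15 = 6250a^5 + 25000a^4 + 40000a^3 + 31625a^2 + 12265a + 1845 = 5(1250a^5 + 5000a^4 + 8000a^3 + 6325a^2 + 2453a + 369).

5(1250a^5 + 5000a^4 + 8000a^3 + 6325a^2 + 2453a + 369)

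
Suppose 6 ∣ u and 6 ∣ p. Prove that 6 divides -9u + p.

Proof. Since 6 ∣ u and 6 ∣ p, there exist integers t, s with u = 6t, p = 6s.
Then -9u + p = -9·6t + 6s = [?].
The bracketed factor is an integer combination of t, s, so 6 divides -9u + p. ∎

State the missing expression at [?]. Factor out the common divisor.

Pull the common 6 out of every term: -9·6t + 6s = 6(s - 9t).
s - 9t is an integer, which exhibits the divisibility.

6(s - 9t)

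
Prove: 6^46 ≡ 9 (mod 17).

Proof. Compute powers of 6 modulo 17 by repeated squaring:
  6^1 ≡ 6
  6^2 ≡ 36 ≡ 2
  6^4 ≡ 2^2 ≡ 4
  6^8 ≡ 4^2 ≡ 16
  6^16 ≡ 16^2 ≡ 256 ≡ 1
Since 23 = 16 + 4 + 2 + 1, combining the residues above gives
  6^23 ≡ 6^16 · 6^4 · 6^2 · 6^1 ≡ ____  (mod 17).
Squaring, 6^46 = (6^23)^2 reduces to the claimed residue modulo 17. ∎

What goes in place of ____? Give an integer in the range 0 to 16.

6^16 · 6^4 · 6^2 · 6^1 ≡ 1 · 4 · 2 · 6 = 48.
48 mod 17 = 14, so 6^23 ≡ 14 (mod 17).

14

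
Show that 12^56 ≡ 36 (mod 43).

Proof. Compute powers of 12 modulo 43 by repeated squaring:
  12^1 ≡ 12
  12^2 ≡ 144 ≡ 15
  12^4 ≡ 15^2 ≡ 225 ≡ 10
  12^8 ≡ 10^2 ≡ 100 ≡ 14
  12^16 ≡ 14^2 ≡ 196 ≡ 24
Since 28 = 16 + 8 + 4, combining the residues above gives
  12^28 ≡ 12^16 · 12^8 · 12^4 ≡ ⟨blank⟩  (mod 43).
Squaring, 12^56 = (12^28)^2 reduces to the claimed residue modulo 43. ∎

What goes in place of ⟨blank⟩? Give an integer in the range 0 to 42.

12^16 · 12^8 · 12^4 ≡ 24 · 14 · 10 = 3360.
3360 mod 43 = 6, so 12^28 ≡ 6 (mod 43).

6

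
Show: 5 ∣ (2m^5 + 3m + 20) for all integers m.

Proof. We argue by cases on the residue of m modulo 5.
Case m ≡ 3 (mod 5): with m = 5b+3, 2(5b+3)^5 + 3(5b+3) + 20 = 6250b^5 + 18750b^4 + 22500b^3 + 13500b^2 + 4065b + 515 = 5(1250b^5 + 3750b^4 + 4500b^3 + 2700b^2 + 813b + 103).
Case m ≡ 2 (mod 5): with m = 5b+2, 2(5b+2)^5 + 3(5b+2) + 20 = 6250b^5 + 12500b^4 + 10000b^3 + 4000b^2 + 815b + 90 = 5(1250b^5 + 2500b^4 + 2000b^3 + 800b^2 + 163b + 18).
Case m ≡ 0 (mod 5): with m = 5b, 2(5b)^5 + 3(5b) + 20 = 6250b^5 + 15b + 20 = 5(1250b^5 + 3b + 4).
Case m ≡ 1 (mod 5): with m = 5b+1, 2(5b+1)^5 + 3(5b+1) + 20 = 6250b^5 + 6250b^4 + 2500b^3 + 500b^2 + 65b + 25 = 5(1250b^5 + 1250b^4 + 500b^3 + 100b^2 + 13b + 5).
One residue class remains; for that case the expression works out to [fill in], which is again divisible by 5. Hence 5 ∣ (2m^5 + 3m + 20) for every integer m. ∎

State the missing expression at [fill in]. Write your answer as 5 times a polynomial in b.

5(1250b^5 + 5000b^4 + 8000b^3 + 6400b^2 + 2563b + 416)

Only m ≡ 4 (mod 5) is unaccounted for. Put m = 5b+4:
2(5b+4)^5 + 3(5b+4) + 20 expands to 6250b^5 + 25000b^4 + 40000b^3 + 32000b^2 + 12815b + 2080,
and factoring out 5 leaves 5(1250b^5 + 5000b^4 + 8000b^3 + 6400b^2 + 2563b + 416).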